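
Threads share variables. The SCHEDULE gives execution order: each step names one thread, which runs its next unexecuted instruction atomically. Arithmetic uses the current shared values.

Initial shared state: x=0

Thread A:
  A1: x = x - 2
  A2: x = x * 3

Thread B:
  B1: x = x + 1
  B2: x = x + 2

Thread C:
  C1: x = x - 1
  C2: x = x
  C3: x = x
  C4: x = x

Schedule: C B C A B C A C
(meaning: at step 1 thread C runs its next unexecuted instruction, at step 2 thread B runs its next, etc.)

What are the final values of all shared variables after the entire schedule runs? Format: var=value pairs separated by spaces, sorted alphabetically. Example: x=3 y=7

Answer: x=0

Derivation:
Step 1: thread C executes C1 (x = x - 1). Shared: x=-1. PCs: A@0 B@0 C@1
Step 2: thread B executes B1 (x = x + 1). Shared: x=0. PCs: A@0 B@1 C@1
Step 3: thread C executes C2 (x = x). Shared: x=0. PCs: A@0 B@1 C@2
Step 4: thread A executes A1 (x = x - 2). Shared: x=-2. PCs: A@1 B@1 C@2
Step 5: thread B executes B2 (x = x + 2). Shared: x=0. PCs: A@1 B@2 C@2
Step 6: thread C executes C3 (x = x). Shared: x=0. PCs: A@1 B@2 C@3
Step 7: thread A executes A2 (x = x * 3). Shared: x=0. PCs: A@2 B@2 C@3
Step 8: thread C executes C4 (x = x). Shared: x=0. PCs: A@2 B@2 C@4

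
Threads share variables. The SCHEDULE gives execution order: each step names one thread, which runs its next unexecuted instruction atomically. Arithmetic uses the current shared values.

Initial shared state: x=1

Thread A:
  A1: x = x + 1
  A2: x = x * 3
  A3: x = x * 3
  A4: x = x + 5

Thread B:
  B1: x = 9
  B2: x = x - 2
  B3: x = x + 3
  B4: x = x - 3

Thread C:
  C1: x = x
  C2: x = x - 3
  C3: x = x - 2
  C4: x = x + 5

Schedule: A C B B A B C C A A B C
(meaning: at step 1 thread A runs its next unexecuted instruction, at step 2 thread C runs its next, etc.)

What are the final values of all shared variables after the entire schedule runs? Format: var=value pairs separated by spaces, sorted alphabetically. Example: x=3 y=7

Answer: x=64

Derivation:
Step 1: thread A executes A1 (x = x + 1). Shared: x=2. PCs: A@1 B@0 C@0
Step 2: thread C executes C1 (x = x). Shared: x=2. PCs: A@1 B@0 C@1
Step 3: thread B executes B1 (x = 9). Shared: x=9. PCs: A@1 B@1 C@1
Step 4: thread B executes B2 (x = x - 2). Shared: x=7. PCs: A@1 B@2 C@1
Step 5: thread A executes A2 (x = x * 3). Shared: x=21. PCs: A@2 B@2 C@1
Step 6: thread B executes B3 (x = x + 3). Shared: x=24. PCs: A@2 B@3 C@1
Step 7: thread C executes C2 (x = x - 3). Shared: x=21. PCs: A@2 B@3 C@2
Step 8: thread C executes C3 (x = x - 2). Shared: x=19. PCs: A@2 B@3 C@3
Step 9: thread A executes A3 (x = x * 3). Shared: x=57. PCs: A@3 B@3 C@3
Step 10: thread A executes A4 (x = x + 5). Shared: x=62. PCs: A@4 B@3 C@3
Step 11: thread B executes B4 (x = x - 3). Shared: x=59. PCs: A@4 B@4 C@3
Step 12: thread C executes C4 (x = x + 5). Shared: x=64. PCs: A@4 B@4 C@4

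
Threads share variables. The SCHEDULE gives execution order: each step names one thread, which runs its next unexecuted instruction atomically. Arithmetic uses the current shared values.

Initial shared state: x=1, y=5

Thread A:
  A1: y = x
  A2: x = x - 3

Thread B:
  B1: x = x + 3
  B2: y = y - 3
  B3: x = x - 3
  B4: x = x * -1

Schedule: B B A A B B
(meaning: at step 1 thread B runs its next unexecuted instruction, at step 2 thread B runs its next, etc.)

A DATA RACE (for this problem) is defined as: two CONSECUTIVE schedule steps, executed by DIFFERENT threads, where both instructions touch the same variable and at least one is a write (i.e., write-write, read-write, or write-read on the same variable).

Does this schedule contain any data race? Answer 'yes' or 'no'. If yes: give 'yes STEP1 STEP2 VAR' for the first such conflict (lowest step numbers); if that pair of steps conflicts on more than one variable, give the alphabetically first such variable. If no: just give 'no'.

Answer: yes 2 3 y

Derivation:
Steps 1,2: same thread (B). No race.
Steps 2,3: B(y = y - 3) vs A(y = x). RACE on y (W-W).
Steps 3,4: same thread (A). No race.
Steps 4,5: A(x = x - 3) vs B(x = x - 3). RACE on x (W-W).
Steps 5,6: same thread (B). No race.
First conflict at steps 2,3.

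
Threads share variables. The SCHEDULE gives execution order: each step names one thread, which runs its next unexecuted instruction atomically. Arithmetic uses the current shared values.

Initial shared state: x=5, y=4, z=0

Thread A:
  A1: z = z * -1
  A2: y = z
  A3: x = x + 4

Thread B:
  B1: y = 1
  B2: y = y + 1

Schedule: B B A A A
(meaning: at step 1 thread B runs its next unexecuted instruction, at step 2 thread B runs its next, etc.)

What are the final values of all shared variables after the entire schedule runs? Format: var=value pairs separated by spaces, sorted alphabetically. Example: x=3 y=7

Step 1: thread B executes B1 (y = 1). Shared: x=5 y=1 z=0. PCs: A@0 B@1
Step 2: thread B executes B2 (y = y + 1). Shared: x=5 y=2 z=0. PCs: A@0 B@2
Step 3: thread A executes A1 (z = z * -1). Shared: x=5 y=2 z=0. PCs: A@1 B@2
Step 4: thread A executes A2 (y = z). Shared: x=5 y=0 z=0. PCs: A@2 B@2
Step 5: thread A executes A3 (x = x + 4). Shared: x=9 y=0 z=0. PCs: A@3 B@2

Answer: x=9 y=0 z=0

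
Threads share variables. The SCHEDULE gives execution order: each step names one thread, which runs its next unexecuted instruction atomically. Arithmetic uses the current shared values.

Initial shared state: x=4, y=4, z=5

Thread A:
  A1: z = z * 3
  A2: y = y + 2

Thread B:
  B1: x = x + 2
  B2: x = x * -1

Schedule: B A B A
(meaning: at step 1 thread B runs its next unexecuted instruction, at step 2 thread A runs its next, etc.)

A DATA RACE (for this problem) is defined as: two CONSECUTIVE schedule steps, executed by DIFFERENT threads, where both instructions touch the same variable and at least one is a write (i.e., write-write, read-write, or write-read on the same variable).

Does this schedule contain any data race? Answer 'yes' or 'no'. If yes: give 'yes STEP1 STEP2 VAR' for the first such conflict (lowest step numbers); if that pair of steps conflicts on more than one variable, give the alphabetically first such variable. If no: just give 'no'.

Steps 1,2: B(r=x,w=x) vs A(r=z,w=z). No conflict.
Steps 2,3: A(r=z,w=z) vs B(r=x,w=x). No conflict.
Steps 3,4: B(r=x,w=x) vs A(r=y,w=y). No conflict.

Answer: no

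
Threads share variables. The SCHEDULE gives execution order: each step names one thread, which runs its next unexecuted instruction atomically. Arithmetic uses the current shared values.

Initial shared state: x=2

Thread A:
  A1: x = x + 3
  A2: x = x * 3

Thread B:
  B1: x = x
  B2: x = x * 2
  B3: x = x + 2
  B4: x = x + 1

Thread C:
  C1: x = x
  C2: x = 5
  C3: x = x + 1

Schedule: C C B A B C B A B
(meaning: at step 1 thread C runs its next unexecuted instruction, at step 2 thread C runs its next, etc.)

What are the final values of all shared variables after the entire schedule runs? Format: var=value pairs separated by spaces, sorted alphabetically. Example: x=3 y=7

Step 1: thread C executes C1 (x = x). Shared: x=2. PCs: A@0 B@0 C@1
Step 2: thread C executes C2 (x = 5). Shared: x=5. PCs: A@0 B@0 C@2
Step 3: thread B executes B1 (x = x). Shared: x=5. PCs: A@0 B@1 C@2
Step 4: thread A executes A1 (x = x + 3). Shared: x=8. PCs: A@1 B@1 C@2
Step 5: thread B executes B2 (x = x * 2). Shared: x=16. PCs: A@1 B@2 C@2
Step 6: thread C executes C3 (x = x + 1). Shared: x=17. PCs: A@1 B@2 C@3
Step 7: thread B executes B3 (x = x + 2). Shared: x=19. PCs: A@1 B@3 C@3
Step 8: thread A executes A2 (x = x * 3). Shared: x=57. PCs: A@2 B@3 C@3
Step 9: thread B executes B4 (x = x + 1). Shared: x=58. PCs: A@2 B@4 C@3

Answer: x=58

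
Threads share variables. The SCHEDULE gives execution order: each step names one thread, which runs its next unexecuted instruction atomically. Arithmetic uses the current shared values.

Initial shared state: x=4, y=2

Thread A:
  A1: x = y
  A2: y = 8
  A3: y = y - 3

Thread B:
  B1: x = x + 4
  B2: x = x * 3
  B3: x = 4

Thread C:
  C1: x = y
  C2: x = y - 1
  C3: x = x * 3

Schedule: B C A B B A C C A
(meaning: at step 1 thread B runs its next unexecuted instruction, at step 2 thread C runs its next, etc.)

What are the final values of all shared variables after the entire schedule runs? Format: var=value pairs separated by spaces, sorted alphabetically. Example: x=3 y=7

Step 1: thread B executes B1 (x = x + 4). Shared: x=8 y=2. PCs: A@0 B@1 C@0
Step 2: thread C executes C1 (x = y). Shared: x=2 y=2. PCs: A@0 B@1 C@1
Step 3: thread A executes A1 (x = y). Shared: x=2 y=2. PCs: A@1 B@1 C@1
Step 4: thread B executes B2 (x = x * 3). Shared: x=6 y=2. PCs: A@1 B@2 C@1
Step 5: thread B executes B3 (x = 4). Shared: x=4 y=2. PCs: A@1 B@3 C@1
Step 6: thread A executes A2 (y = 8). Shared: x=4 y=8. PCs: A@2 B@3 C@1
Step 7: thread C executes C2 (x = y - 1). Shared: x=7 y=8. PCs: A@2 B@3 C@2
Step 8: thread C executes C3 (x = x * 3). Shared: x=21 y=8. PCs: A@2 B@3 C@3
Step 9: thread A executes A3 (y = y - 3). Shared: x=21 y=5. PCs: A@3 B@3 C@3

Answer: x=21 y=5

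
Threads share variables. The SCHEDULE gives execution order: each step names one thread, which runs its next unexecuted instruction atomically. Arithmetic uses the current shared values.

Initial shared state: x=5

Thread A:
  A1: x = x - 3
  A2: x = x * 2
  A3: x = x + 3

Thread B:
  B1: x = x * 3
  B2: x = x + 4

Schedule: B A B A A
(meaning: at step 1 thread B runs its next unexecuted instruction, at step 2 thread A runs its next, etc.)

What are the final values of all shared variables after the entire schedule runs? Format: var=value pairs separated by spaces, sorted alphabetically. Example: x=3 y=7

Step 1: thread B executes B1 (x = x * 3). Shared: x=15. PCs: A@0 B@1
Step 2: thread A executes A1 (x = x - 3). Shared: x=12. PCs: A@1 B@1
Step 3: thread B executes B2 (x = x + 4). Shared: x=16. PCs: A@1 B@2
Step 4: thread A executes A2 (x = x * 2). Shared: x=32. PCs: A@2 B@2
Step 5: thread A executes A3 (x = x + 3). Shared: x=35. PCs: A@3 B@2

Answer: x=35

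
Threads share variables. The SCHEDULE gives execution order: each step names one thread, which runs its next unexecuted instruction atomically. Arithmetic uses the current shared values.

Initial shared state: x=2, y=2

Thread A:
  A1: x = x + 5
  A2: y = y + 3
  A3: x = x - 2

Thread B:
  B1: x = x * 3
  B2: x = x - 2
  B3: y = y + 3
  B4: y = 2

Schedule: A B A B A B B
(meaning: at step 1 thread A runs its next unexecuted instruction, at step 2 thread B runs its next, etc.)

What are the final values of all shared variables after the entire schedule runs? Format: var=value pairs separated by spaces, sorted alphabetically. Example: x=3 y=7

Answer: x=17 y=2

Derivation:
Step 1: thread A executes A1 (x = x + 5). Shared: x=7 y=2. PCs: A@1 B@0
Step 2: thread B executes B1 (x = x * 3). Shared: x=21 y=2. PCs: A@1 B@1
Step 3: thread A executes A2 (y = y + 3). Shared: x=21 y=5. PCs: A@2 B@1
Step 4: thread B executes B2 (x = x - 2). Shared: x=19 y=5. PCs: A@2 B@2
Step 5: thread A executes A3 (x = x - 2). Shared: x=17 y=5. PCs: A@3 B@2
Step 6: thread B executes B3 (y = y + 3). Shared: x=17 y=8. PCs: A@3 B@3
Step 7: thread B executes B4 (y = 2). Shared: x=17 y=2. PCs: A@3 B@4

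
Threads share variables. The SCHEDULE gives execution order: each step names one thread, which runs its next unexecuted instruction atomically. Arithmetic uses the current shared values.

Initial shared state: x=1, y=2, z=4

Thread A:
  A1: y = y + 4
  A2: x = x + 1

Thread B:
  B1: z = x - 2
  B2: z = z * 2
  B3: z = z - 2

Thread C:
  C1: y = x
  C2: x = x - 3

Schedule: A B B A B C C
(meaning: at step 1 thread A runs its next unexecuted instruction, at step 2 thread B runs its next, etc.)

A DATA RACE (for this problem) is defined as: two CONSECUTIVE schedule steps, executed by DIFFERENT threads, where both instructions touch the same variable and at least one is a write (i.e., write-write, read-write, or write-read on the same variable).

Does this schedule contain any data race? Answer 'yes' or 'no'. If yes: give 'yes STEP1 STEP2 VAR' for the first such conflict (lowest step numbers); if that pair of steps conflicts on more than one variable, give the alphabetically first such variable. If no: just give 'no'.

Steps 1,2: A(r=y,w=y) vs B(r=x,w=z). No conflict.
Steps 2,3: same thread (B). No race.
Steps 3,4: B(r=z,w=z) vs A(r=x,w=x). No conflict.
Steps 4,5: A(r=x,w=x) vs B(r=z,w=z). No conflict.
Steps 5,6: B(r=z,w=z) vs C(r=x,w=y). No conflict.
Steps 6,7: same thread (C). No race.

Answer: no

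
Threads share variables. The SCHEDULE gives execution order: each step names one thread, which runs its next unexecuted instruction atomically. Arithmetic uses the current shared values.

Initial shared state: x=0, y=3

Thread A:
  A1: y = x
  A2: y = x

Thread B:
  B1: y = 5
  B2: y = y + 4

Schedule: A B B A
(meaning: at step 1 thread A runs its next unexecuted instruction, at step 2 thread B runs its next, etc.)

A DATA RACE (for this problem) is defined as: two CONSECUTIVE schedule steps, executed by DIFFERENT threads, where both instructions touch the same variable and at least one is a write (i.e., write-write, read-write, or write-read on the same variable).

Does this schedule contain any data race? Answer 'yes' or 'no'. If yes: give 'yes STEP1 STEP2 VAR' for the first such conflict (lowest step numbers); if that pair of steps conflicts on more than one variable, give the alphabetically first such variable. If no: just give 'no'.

Steps 1,2: A(y = x) vs B(y = 5). RACE on y (W-W).
Steps 2,3: same thread (B). No race.
Steps 3,4: B(y = y + 4) vs A(y = x). RACE on y (W-W).
First conflict at steps 1,2.

Answer: yes 1 2 y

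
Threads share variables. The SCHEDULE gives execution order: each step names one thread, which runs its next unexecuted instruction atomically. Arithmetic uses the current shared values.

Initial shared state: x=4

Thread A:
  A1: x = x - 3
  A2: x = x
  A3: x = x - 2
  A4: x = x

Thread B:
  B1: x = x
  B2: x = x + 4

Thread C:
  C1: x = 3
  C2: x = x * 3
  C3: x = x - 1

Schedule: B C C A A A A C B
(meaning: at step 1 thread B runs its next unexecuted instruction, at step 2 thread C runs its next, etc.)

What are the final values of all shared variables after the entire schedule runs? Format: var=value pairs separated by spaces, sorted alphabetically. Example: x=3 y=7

Step 1: thread B executes B1 (x = x). Shared: x=4. PCs: A@0 B@1 C@0
Step 2: thread C executes C1 (x = 3). Shared: x=3. PCs: A@0 B@1 C@1
Step 3: thread C executes C2 (x = x * 3). Shared: x=9. PCs: A@0 B@1 C@2
Step 4: thread A executes A1 (x = x - 3). Shared: x=6. PCs: A@1 B@1 C@2
Step 5: thread A executes A2 (x = x). Shared: x=6. PCs: A@2 B@1 C@2
Step 6: thread A executes A3 (x = x - 2). Shared: x=4. PCs: A@3 B@1 C@2
Step 7: thread A executes A4 (x = x). Shared: x=4. PCs: A@4 B@1 C@2
Step 8: thread C executes C3 (x = x - 1). Shared: x=3. PCs: A@4 B@1 C@3
Step 9: thread B executes B2 (x = x + 4). Shared: x=7. PCs: A@4 B@2 C@3

Answer: x=7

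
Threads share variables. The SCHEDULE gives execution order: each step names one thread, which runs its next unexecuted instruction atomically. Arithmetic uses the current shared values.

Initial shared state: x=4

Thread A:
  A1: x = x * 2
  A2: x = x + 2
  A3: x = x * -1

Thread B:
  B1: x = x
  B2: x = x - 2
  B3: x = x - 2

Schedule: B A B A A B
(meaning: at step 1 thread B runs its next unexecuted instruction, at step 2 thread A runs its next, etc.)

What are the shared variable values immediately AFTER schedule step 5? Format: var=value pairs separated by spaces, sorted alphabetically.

Step 1: thread B executes B1 (x = x). Shared: x=4. PCs: A@0 B@1
Step 2: thread A executes A1 (x = x * 2). Shared: x=8. PCs: A@1 B@1
Step 3: thread B executes B2 (x = x - 2). Shared: x=6. PCs: A@1 B@2
Step 4: thread A executes A2 (x = x + 2). Shared: x=8. PCs: A@2 B@2
Step 5: thread A executes A3 (x = x * -1). Shared: x=-8. PCs: A@3 B@2

Answer: x=-8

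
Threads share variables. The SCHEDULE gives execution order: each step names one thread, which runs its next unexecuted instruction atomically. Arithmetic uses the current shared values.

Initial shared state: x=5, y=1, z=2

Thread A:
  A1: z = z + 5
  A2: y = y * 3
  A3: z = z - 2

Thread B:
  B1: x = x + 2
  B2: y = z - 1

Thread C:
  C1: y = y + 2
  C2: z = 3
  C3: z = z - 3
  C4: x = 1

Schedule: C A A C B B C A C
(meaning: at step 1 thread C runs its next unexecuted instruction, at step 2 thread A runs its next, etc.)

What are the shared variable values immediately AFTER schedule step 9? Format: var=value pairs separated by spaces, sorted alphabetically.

Step 1: thread C executes C1 (y = y + 2). Shared: x=5 y=3 z=2. PCs: A@0 B@0 C@1
Step 2: thread A executes A1 (z = z + 5). Shared: x=5 y=3 z=7. PCs: A@1 B@0 C@1
Step 3: thread A executes A2 (y = y * 3). Shared: x=5 y=9 z=7. PCs: A@2 B@0 C@1
Step 4: thread C executes C2 (z = 3). Shared: x=5 y=9 z=3. PCs: A@2 B@0 C@2
Step 5: thread B executes B1 (x = x + 2). Shared: x=7 y=9 z=3. PCs: A@2 B@1 C@2
Step 6: thread B executes B2 (y = z - 1). Shared: x=7 y=2 z=3. PCs: A@2 B@2 C@2
Step 7: thread C executes C3 (z = z - 3). Shared: x=7 y=2 z=0. PCs: A@2 B@2 C@3
Step 8: thread A executes A3 (z = z - 2). Shared: x=7 y=2 z=-2. PCs: A@3 B@2 C@3
Step 9: thread C executes C4 (x = 1). Shared: x=1 y=2 z=-2. PCs: A@3 B@2 C@4

Answer: x=1 y=2 z=-2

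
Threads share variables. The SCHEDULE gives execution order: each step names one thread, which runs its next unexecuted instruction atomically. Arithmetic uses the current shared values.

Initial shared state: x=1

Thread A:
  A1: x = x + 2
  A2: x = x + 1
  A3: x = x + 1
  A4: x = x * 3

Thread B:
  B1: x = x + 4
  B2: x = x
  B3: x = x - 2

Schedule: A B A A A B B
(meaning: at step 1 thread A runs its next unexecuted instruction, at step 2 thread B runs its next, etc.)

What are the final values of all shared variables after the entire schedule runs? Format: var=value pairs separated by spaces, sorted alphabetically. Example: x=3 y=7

Step 1: thread A executes A1 (x = x + 2). Shared: x=3. PCs: A@1 B@0
Step 2: thread B executes B1 (x = x + 4). Shared: x=7. PCs: A@1 B@1
Step 3: thread A executes A2 (x = x + 1). Shared: x=8. PCs: A@2 B@1
Step 4: thread A executes A3 (x = x + 1). Shared: x=9. PCs: A@3 B@1
Step 5: thread A executes A4 (x = x * 3). Shared: x=27. PCs: A@4 B@1
Step 6: thread B executes B2 (x = x). Shared: x=27. PCs: A@4 B@2
Step 7: thread B executes B3 (x = x - 2). Shared: x=25. PCs: A@4 B@3

Answer: x=25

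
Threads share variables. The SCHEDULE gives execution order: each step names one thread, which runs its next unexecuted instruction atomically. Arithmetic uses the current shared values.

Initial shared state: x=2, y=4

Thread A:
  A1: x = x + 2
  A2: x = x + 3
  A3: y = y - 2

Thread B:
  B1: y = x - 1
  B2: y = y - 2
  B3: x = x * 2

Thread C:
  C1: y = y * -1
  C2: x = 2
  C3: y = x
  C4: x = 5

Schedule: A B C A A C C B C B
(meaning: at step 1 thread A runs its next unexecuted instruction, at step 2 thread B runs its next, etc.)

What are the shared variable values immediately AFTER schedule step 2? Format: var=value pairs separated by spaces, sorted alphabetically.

Answer: x=4 y=3

Derivation:
Step 1: thread A executes A1 (x = x + 2). Shared: x=4 y=4. PCs: A@1 B@0 C@0
Step 2: thread B executes B1 (y = x - 1). Shared: x=4 y=3. PCs: A@1 B@1 C@0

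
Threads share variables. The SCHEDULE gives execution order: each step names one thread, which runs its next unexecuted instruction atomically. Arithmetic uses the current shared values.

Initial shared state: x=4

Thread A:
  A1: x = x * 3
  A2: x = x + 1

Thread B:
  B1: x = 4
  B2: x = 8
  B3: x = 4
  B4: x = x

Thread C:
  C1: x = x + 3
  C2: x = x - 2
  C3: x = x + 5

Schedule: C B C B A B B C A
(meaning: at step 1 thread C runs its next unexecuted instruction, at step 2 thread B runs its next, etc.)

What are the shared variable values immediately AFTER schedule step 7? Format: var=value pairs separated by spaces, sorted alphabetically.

Answer: x=4

Derivation:
Step 1: thread C executes C1 (x = x + 3). Shared: x=7. PCs: A@0 B@0 C@1
Step 2: thread B executes B1 (x = 4). Shared: x=4. PCs: A@0 B@1 C@1
Step 3: thread C executes C2 (x = x - 2). Shared: x=2. PCs: A@0 B@1 C@2
Step 4: thread B executes B2 (x = 8). Shared: x=8. PCs: A@0 B@2 C@2
Step 5: thread A executes A1 (x = x * 3). Shared: x=24. PCs: A@1 B@2 C@2
Step 6: thread B executes B3 (x = 4). Shared: x=4. PCs: A@1 B@3 C@2
Step 7: thread B executes B4 (x = x). Shared: x=4. PCs: A@1 B@4 C@2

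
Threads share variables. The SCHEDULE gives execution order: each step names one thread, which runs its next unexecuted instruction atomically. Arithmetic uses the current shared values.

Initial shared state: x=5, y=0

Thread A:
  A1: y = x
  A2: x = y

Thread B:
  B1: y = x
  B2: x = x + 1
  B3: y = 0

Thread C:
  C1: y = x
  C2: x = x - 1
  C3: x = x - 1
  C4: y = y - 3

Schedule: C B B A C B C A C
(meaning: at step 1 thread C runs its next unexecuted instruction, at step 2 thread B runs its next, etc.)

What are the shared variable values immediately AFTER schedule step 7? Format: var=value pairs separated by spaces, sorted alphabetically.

Answer: x=4 y=0

Derivation:
Step 1: thread C executes C1 (y = x). Shared: x=5 y=5. PCs: A@0 B@0 C@1
Step 2: thread B executes B1 (y = x). Shared: x=5 y=5. PCs: A@0 B@1 C@1
Step 3: thread B executes B2 (x = x + 1). Shared: x=6 y=5. PCs: A@0 B@2 C@1
Step 4: thread A executes A1 (y = x). Shared: x=6 y=6. PCs: A@1 B@2 C@1
Step 5: thread C executes C2 (x = x - 1). Shared: x=5 y=6. PCs: A@1 B@2 C@2
Step 6: thread B executes B3 (y = 0). Shared: x=5 y=0. PCs: A@1 B@3 C@2
Step 7: thread C executes C3 (x = x - 1). Shared: x=4 y=0. PCs: A@1 B@3 C@3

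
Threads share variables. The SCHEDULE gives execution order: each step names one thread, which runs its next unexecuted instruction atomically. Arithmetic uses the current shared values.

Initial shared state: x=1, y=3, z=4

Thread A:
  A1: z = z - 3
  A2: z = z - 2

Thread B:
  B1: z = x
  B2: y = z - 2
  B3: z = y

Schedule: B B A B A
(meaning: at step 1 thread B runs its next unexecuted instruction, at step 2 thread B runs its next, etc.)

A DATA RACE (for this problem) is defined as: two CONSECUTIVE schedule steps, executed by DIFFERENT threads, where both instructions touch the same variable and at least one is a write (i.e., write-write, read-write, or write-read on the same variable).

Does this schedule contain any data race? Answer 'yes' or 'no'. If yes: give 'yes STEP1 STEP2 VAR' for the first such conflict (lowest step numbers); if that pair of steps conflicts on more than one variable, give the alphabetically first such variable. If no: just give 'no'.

Answer: yes 2 3 z

Derivation:
Steps 1,2: same thread (B). No race.
Steps 2,3: B(y = z - 2) vs A(z = z - 3). RACE on z (R-W).
Steps 3,4: A(z = z - 3) vs B(z = y). RACE on z (W-W).
Steps 4,5: B(z = y) vs A(z = z - 2). RACE on z (W-W).
First conflict at steps 2,3.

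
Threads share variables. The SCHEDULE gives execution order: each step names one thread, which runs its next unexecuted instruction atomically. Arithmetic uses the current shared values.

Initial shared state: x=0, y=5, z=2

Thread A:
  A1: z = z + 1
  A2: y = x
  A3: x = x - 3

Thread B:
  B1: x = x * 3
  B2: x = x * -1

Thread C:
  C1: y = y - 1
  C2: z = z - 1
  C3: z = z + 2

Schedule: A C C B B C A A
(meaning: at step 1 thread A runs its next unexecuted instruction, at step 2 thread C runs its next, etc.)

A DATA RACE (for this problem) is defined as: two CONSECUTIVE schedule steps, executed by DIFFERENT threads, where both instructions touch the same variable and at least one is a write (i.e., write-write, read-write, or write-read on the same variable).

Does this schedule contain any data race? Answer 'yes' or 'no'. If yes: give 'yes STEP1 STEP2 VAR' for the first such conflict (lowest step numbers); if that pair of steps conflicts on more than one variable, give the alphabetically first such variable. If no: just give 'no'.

Answer: no

Derivation:
Steps 1,2: A(r=z,w=z) vs C(r=y,w=y). No conflict.
Steps 2,3: same thread (C). No race.
Steps 3,4: C(r=z,w=z) vs B(r=x,w=x). No conflict.
Steps 4,5: same thread (B). No race.
Steps 5,6: B(r=x,w=x) vs C(r=z,w=z). No conflict.
Steps 6,7: C(r=z,w=z) vs A(r=x,w=y). No conflict.
Steps 7,8: same thread (A). No race.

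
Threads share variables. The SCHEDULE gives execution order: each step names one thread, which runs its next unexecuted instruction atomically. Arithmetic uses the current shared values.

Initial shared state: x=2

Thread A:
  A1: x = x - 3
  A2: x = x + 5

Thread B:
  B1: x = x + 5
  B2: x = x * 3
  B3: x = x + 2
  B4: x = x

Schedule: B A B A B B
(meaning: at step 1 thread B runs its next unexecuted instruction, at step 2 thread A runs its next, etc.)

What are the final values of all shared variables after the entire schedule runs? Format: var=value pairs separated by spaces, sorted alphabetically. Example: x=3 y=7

Answer: x=19

Derivation:
Step 1: thread B executes B1 (x = x + 5). Shared: x=7. PCs: A@0 B@1
Step 2: thread A executes A1 (x = x - 3). Shared: x=4. PCs: A@1 B@1
Step 3: thread B executes B2 (x = x * 3). Shared: x=12. PCs: A@1 B@2
Step 4: thread A executes A2 (x = x + 5). Shared: x=17. PCs: A@2 B@2
Step 5: thread B executes B3 (x = x + 2). Shared: x=19. PCs: A@2 B@3
Step 6: thread B executes B4 (x = x). Shared: x=19. PCs: A@2 B@4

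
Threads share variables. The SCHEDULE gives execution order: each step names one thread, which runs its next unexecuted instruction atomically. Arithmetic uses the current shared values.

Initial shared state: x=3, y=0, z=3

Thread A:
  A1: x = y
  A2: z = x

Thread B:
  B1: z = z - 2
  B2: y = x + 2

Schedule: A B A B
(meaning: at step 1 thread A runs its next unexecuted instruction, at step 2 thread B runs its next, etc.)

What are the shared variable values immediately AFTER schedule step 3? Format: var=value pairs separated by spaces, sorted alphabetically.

Step 1: thread A executes A1 (x = y). Shared: x=0 y=0 z=3. PCs: A@1 B@0
Step 2: thread B executes B1 (z = z - 2). Shared: x=0 y=0 z=1. PCs: A@1 B@1
Step 3: thread A executes A2 (z = x). Shared: x=0 y=0 z=0. PCs: A@2 B@1

Answer: x=0 y=0 z=0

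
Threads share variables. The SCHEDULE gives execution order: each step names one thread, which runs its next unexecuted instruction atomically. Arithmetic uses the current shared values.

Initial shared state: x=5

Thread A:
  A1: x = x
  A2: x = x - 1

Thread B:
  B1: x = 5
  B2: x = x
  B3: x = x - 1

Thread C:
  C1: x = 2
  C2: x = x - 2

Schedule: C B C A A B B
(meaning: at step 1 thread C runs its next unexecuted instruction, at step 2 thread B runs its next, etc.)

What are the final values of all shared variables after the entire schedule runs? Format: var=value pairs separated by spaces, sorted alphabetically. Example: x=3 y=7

Answer: x=1

Derivation:
Step 1: thread C executes C1 (x = 2). Shared: x=2. PCs: A@0 B@0 C@1
Step 2: thread B executes B1 (x = 5). Shared: x=5. PCs: A@0 B@1 C@1
Step 3: thread C executes C2 (x = x - 2). Shared: x=3. PCs: A@0 B@1 C@2
Step 4: thread A executes A1 (x = x). Shared: x=3. PCs: A@1 B@1 C@2
Step 5: thread A executes A2 (x = x - 1). Shared: x=2. PCs: A@2 B@1 C@2
Step 6: thread B executes B2 (x = x). Shared: x=2. PCs: A@2 B@2 C@2
Step 7: thread B executes B3 (x = x - 1). Shared: x=1. PCs: A@2 B@3 C@2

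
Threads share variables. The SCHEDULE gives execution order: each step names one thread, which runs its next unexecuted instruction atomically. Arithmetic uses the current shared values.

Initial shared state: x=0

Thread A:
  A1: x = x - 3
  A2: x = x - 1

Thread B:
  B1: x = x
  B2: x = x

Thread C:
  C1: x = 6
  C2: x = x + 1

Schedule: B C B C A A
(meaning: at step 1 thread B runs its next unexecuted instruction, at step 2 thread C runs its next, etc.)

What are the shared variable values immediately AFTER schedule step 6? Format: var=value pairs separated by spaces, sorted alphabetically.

Answer: x=3

Derivation:
Step 1: thread B executes B1 (x = x). Shared: x=0. PCs: A@0 B@1 C@0
Step 2: thread C executes C1 (x = 6). Shared: x=6. PCs: A@0 B@1 C@1
Step 3: thread B executes B2 (x = x). Shared: x=6. PCs: A@0 B@2 C@1
Step 4: thread C executes C2 (x = x + 1). Shared: x=7. PCs: A@0 B@2 C@2
Step 5: thread A executes A1 (x = x - 3). Shared: x=4. PCs: A@1 B@2 C@2
Step 6: thread A executes A2 (x = x - 1). Shared: x=3. PCs: A@2 B@2 C@2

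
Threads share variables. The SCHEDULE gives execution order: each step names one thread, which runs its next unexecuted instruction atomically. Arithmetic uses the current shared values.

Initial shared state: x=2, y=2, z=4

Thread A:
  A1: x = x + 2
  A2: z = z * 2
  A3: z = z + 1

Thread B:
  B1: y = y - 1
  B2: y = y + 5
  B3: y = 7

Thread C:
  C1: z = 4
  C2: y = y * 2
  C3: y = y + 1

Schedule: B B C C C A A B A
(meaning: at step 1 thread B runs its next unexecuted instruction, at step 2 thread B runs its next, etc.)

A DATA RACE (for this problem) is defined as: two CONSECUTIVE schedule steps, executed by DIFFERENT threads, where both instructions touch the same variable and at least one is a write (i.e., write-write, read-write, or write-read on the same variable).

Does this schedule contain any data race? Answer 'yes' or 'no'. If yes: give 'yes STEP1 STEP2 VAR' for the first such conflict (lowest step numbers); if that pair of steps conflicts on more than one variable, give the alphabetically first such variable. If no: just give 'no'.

Steps 1,2: same thread (B). No race.
Steps 2,3: B(r=y,w=y) vs C(r=-,w=z). No conflict.
Steps 3,4: same thread (C). No race.
Steps 4,5: same thread (C). No race.
Steps 5,6: C(r=y,w=y) vs A(r=x,w=x). No conflict.
Steps 6,7: same thread (A). No race.
Steps 7,8: A(r=z,w=z) vs B(r=-,w=y). No conflict.
Steps 8,9: B(r=-,w=y) vs A(r=z,w=z). No conflict.

Answer: no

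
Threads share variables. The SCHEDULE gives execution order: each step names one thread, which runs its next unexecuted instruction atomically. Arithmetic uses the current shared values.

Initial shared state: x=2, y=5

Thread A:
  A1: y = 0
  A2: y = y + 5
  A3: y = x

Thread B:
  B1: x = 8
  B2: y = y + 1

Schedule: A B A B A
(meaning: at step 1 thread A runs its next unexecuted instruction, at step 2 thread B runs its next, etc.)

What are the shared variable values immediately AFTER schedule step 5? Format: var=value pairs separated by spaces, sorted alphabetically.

Step 1: thread A executes A1 (y = 0). Shared: x=2 y=0. PCs: A@1 B@0
Step 2: thread B executes B1 (x = 8). Shared: x=8 y=0. PCs: A@1 B@1
Step 3: thread A executes A2 (y = y + 5). Shared: x=8 y=5. PCs: A@2 B@1
Step 4: thread B executes B2 (y = y + 1). Shared: x=8 y=6. PCs: A@2 B@2
Step 5: thread A executes A3 (y = x). Shared: x=8 y=8. PCs: A@3 B@2

Answer: x=8 y=8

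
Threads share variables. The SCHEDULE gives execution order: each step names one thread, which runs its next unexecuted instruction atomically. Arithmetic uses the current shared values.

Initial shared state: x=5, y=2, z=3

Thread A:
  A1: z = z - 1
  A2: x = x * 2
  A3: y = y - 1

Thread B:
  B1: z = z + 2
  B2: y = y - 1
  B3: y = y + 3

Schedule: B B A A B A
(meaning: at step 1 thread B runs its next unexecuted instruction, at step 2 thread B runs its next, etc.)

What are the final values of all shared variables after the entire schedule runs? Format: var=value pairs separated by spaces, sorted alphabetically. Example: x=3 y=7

Step 1: thread B executes B1 (z = z + 2). Shared: x=5 y=2 z=5. PCs: A@0 B@1
Step 2: thread B executes B2 (y = y - 1). Shared: x=5 y=1 z=5. PCs: A@0 B@2
Step 3: thread A executes A1 (z = z - 1). Shared: x=5 y=1 z=4. PCs: A@1 B@2
Step 4: thread A executes A2 (x = x * 2). Shared: x=10 y=1 z=4. PCs: A@2 B@2
Step 5: thread B executes B3 (y = y + 3). Shared: x=10 y=4 z=4. PCs: A@2 B@3
Step 6: thread A executes A3 (y = y - 1). Shared: x=10 y=3 z=4. PCs: A@3 B@3

Answer: x=10 y=3 z=4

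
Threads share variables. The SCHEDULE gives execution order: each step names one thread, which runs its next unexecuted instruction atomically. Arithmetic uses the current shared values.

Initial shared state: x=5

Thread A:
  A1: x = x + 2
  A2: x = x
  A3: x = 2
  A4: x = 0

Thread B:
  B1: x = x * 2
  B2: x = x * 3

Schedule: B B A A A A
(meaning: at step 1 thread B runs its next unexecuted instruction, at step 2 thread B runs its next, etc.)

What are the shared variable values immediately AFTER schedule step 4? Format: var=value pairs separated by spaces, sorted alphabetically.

Step 1: thread B executes B1 (x = x * 2). Shared: x=10. PCs: A@0 B@1
Step 2: thread B executes B2 (x = x * 3). Shared: x=30. PCs: A@0 B@2
Step 3: thread A executes A1 (x = x + 2). Shared: x=32. PCs: A@1 B@2
Step 4: thread A executes A2 (x = x). Shared: x=32. PCs: A@2 B@2

Answer: x=32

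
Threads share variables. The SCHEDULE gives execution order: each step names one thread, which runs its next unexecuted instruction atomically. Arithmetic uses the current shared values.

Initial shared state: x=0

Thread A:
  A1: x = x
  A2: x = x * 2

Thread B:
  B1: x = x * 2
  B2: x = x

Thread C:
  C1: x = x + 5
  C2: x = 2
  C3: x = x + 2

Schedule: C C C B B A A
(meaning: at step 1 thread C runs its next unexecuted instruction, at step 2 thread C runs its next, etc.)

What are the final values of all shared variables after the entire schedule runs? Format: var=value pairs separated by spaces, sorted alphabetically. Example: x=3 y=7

Answer: x=16

Derivation:
Step 1: thread C executes C1 (x = x + 5). Shared: x=5. PCs: A@0 B@0 C@1
Step 2: thread C executes C2 (x = 2). Shared: x=2. PCs: A@0 B@0 C@2
Step 3: thread C executes C3 (x = x + 2). Shared: x=4. PCs: A@0 B@0 C@3
Step 4: thread B executes B1 (x = x * 2). Shared: x=8. PCs: A@0 B@1 C@3
Step 5: thread B executes B2 (x = x). Shared: x=8. PCs: A@0 B@2 C@3
Step 6: thread A executes A1 (x = x). Shared: x=8. PCs: A@1 B@2 C@3
Step 7: thread A executes A2 (x = x * 2). Shared: x=16. PCs: A@2 B@2 C@3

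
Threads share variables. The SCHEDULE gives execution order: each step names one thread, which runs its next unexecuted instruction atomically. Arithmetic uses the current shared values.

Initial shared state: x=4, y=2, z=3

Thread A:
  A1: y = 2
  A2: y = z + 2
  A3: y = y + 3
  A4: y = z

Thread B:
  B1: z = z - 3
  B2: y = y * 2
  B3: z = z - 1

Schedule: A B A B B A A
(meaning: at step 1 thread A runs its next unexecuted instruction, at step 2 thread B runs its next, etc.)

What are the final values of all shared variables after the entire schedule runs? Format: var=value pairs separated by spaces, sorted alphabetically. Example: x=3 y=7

Answer: x=4 y=-1 z=-1

Derivation:
Step 1: thread A executes A1 (y = 2). Shared: x=4 y=2 z=3. PCs: A@1 B@0
Step 2: thread B executes B1 (z = z - 3). Shared: x=4 y=2 z=0. PCs: A@1 B@1
Step 3: thread A executes A2 (y = z + 2). Shared: x=4 y=2 z=0. PCs: A@2 B@1
Step 4: thread B executes B2 (y = y * 2). Shared: x=4 y=4 z=0. PCs: A@2 B@2
Step 5: thread B executes B3 (z = z - 1). Shared: x=4 y=4 z=-1. PCs: A@2 B@3
Step 6: thread A executes A3 (y = y + 3). Shared: x=4 y=7 z=-1. PCs: A@3 B@3
Step 7: thread A executes A4 (y = z). Shared: x=4 y=-1 z=-1. PCs: A@4 B@3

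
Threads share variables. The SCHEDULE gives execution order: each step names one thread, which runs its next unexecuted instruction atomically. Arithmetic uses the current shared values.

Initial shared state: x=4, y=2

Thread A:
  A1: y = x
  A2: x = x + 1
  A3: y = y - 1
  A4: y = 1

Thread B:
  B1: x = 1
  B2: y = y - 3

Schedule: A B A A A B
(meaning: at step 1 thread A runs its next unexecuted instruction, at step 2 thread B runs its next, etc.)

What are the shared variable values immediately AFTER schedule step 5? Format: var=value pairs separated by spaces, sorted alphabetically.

Step 1: thread A executes A1 (y = x). Shared: x=4 y=4. PCs: A@1 B@0
Step 2: thread B executes B1 (x = 1). Shared: x=1 y=4. PCs: A@1 B@1
Step 3: thread A executes A2 (x = x + 1). Shared: x=2 y=4. PCs: A@2 B@1
Step 4: thread A executes A3 (y = y - 1). Shared: x=2 y=3. PCs: A@3 B@1
Step 5: thread A executes A4 (y = 1). Shared: x=2 y=1. PCs: A@4 B@1

Answer: x=2 y=1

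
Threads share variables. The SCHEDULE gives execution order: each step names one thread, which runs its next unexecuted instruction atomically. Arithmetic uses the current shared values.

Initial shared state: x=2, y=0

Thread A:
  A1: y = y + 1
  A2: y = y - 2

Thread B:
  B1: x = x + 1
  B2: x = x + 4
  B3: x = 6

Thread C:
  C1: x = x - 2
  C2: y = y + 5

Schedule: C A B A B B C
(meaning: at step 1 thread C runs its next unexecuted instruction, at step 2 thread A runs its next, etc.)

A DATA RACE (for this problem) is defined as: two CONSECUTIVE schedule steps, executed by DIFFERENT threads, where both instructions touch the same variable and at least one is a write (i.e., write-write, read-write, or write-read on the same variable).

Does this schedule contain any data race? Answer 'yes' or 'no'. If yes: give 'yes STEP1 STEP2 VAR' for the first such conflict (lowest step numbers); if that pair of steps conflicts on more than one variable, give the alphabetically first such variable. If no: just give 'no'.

Steps 1,2: C(r=x,w=x) vs A(r=y,w=y). No conflict.
Steps 2,3: A(r=y,w=y) vs B(r=x,w=x). No conflict.
Steps 3,4: B(r=x,w=x) vs A(r=y,w=y). No conflict.
Steps 4,5: A(r=y,w=y) vs B(r=x,w=x). No conflict.
Steps 5,6: same thread (B). No race.
Steps 6,7: B(r=-,w=x) vs C(r=y,w=y). No conflict.

Answer: no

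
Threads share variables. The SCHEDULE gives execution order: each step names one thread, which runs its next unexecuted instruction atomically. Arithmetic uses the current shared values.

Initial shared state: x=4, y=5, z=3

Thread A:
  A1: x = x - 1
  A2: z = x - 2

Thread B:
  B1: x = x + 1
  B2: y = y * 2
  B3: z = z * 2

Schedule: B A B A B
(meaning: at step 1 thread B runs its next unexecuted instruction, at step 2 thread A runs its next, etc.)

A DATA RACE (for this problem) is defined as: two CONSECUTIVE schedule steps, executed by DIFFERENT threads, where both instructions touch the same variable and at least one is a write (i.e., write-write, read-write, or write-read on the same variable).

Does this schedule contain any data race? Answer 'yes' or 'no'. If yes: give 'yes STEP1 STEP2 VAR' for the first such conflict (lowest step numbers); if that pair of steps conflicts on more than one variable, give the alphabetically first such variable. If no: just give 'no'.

Answer: yes 1 2 x

Derivation:
Steps 1,2: B(x = x + 1) vs A(x = x - 1). RACE on x (W-W).
Steps 2,3: A(r=x,w=x) vs B(r=y,w=y). No conflict.
Steps 3,4: B(r=y,w=y) vs A(r=x,w=z). No conflict.
Steps 4,5: A(z = x - 2) vs B(z = z * 2). RACE on z (W-W).
First conflict at steps 1,2.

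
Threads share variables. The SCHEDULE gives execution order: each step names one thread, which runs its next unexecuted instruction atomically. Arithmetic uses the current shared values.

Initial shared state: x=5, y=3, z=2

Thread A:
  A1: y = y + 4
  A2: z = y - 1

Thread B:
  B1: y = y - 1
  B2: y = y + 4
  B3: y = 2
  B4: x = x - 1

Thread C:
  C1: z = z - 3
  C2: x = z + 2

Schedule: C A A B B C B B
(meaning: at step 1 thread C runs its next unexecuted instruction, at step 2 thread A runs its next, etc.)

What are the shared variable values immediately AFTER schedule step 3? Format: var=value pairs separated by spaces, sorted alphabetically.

Step 1: thread C executes C1 (z = z - 3). Shared: x=5 y=3 z=-1. PCs: A@0 B@0 C@1
Step 2: thread A executes A1 (y = y + 4). Shared: x=5 y=7 z=-1. PCs: A@1 B@0 C@1
Step 3: thread A executes A2 (z = y - 1). Shared: x=5 y=7 z=6. PCs: A@2 B@0 C@1

Answer: x=5 y=7 z=6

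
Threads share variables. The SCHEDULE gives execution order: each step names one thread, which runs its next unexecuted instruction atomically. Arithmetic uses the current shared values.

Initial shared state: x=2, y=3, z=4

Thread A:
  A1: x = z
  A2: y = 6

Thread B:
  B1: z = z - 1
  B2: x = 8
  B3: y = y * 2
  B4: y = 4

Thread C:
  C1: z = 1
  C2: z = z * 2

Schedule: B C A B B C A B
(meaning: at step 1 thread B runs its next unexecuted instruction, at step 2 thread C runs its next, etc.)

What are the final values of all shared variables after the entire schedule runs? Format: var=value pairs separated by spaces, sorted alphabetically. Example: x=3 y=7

Step 1: thread B executes B1 (z = z - 1). Shared: x=2 y=3 z=3. PCs: A@0 B@1 C@0
Step 2: thread C executes C1 (z = 1). Shared: x=2 y=3 z=1. PCs: A@0 B@1 C@1
Step 3: thread A executes A1 (x = z). Shared: x=1 y=3 z=1. PCs: A@1 B@1 C@1
Step 4: thread B executes B2 (x = 8). Shared: x=8 y=3 z=1. PCs: A@1 B@2 C@1
Step 5: thread B executes B3 (y = y * 2). Shared: x=8 y=6 z=1. PCs: A@1 B@3 C@1
Step 6: thread C executes C2 (z = z * 2). Shared: x=8 y=6 z=2. PCs: A@1 B@3 C@2
Step 7: thread A executes A2 (y = 6). Shared: x=8 y=6 z=2. PCs: A@2 B@3 C@2
Step 8: thread B executes B4 (y = 4). Shared: x=8 y=4 z=2. PCs: A@2 B@4 C@2

Answer: x=8 y=4 z=2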